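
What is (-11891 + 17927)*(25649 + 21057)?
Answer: 281917416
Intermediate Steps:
(-11891 + 17927)*(25649 + 21057) = 6036*46706 = 281917416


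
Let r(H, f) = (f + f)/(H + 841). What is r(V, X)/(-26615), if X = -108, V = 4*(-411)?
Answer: -216/21371845 ≈ -1.0107e-5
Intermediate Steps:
V = -1644
r(H, f) = 2*f/(841 + H) (r(H, f) = (2*f)/(841 + H) = 2*f/(841 + H))
r(V, X)/(-26615) = (2*(-108)/(841 - 1644))/(-26615) = (2*(-108)/(-803))*(-1/26615) = (2*(-108)*(-1/803))*(-1/26615) = (216/803)*(-1/26615) = -216/21371845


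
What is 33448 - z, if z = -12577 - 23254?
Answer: 69279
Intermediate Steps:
z = -35831
33448 - z = 33448 - 1*(-35831) = 33448 + 35831 = 69279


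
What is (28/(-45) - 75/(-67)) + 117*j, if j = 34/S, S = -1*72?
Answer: -660319/12060 ≈ -54.753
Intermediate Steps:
S = -72
j = -17/36 (j = 34/(-72) = 34*(-1/72) = -17/36 ≈ -0.47222)
(28/(-45) - 75/(-67)) + 117*j = (28/(-45) - 75/(-67)) + 117*(-17/36) = (28*(-1/45) - 75*(-1/67)) - 221/4 = (-28/45 + 75/67) - 221/4 = 1499/3015 - 221/4 = -660319/12060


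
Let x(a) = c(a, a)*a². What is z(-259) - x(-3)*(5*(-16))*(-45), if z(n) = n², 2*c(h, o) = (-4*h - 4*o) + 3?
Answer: -370319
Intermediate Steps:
c(h, o) = 3/2 - 2*h - 2*o (c(h, o) = ((-4*h - 4*o) + 3)/2 = (3 - 4*h - 4*o)/2 = 3/2 - 2*h - 2*o)
x(a) = a²*(3/2 - 4*a) (x(a) = (3/2 - 2*a - 2*a)*a² = (3/2 - 4*a)*a² = a²*(3/2 - 4*a))
z(-259) - x(-3)*(5*(-16))*(-45) = (-259)² - ((½)*(-3)²*(3 - 8*(-3)))*(5*(-16))*(-45) = 67081 - ((½)*9*(3 + 24))*(-80)*(-45) = 67081 - ((½)*9*27)*(-80)*(-45) = 67081 - (243/2)*(-80)*(-45) = 67081 - (-9720)*(-45) = 67081 - 1*437400 = 67081 - 437400 = -370319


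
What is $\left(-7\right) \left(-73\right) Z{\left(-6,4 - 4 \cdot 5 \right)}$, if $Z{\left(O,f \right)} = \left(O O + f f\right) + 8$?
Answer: $153300$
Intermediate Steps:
$Z{\left(O,f \right)} = 8 + O^{2} + f^{2}$ ($Z{\left(O,f \right)} = \left(O^{2} + f^{2}\right) + 8 = 8 + O^{2} + f^{2}$)
$\left(-7\right) \left(-73\right) Z{\left(-6,4 - 4 \cdot 5 \right)} = \left(-7\right) \left(-73\right) \left(8 + \left(-6\right)^{2} + \left(4 - 4 \cdot 5\right)^{2}\right) = 511 \left(8 + 36 + \left(4 - 20\right)^{2}\right) = 511 \left(8 + 36 + \left(-16\right)^{2}\right) = 511 \left(8 + 36 + 256\right) = 511 \cdot 300 = 153300$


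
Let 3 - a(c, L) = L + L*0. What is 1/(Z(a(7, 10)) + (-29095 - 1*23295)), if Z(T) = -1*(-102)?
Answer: -1/52288 ≈ -1.9125e-5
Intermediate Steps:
a(c, L) = 3 - L (a(c, L) = 3 - (L + L*0) = 3 - (L + 0) = 3 - L)
Z(T) = 102
1/(Z(a(7, 10)) + (-29095 - 1*23295)) = 1/(102 + (-29095 - 1*23295)) = 1/(102 + (-29095 - 23295)) = 1/(102 - 52390) = 1/(-52288) = -1/52288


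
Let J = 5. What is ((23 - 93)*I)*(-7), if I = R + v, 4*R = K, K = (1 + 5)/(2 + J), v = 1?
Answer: 595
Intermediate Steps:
K = 6/7 (K = (1 + 5)/(2 + 5) = 6/7 ≈ 0.85714)
R = 3/14 (R = (¼)*(6/7) = 3/14 ≈ 0.21429)
I = 17/14 (I = 3/14 + 1 = 17/14 ≈ 1.2143)
((23 - 93)*I)*(-7) = ((23 - 93)*(17/14))*(-7) = -70*17/14*(-7) = -85*(-7) = 595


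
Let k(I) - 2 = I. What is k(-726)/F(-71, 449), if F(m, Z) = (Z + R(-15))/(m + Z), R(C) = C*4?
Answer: -273672/389 ≈ -703.53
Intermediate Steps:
R(C) = 4*C
k(I) = 2 + I
F(m, Z) = (-60 + Z)/(Z + m) (F(m, Z) = (Z + 4*(-15))/(m + Z) = (Z - 60)/(Z + m) = (-60 + Z)/(Z + m))
k(-726)/F(-71, 449) = (2 - 726)/(((-60 + 449)/(449 - 71))) = -724/(389/378) = -724/((1/378)*389) = -724/389/378 = -724*378/389 = -273672/389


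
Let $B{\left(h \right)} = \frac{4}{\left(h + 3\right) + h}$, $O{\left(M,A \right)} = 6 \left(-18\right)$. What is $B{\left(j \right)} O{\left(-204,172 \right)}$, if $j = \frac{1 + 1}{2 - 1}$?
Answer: $- \frac{432}{7} \approx -61.714$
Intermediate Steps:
$O{\left(M,A \right)} = -108$
$j = 2$ ($j = \frac{2}{1} = 2 \cdot 1 = 2$)
$B{\left(h \right)} = \frac{4}{3 + 2 h}$ ($B{\left(h \right)} = \frac{4}{\left(3 + h\right) + h} = \frac{4}{3 + 2 h}$)
$B{\left(j \right)} O{\left(-204,172 \right)} = \frac{4}{3 + 2 \cdot 2} \left(-108\right) = \frac{4}{3 + 4} \left(-108\right) = \frac{4}{7} \left(-108\right) = - \frac{432}{7}$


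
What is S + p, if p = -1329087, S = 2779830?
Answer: 1450743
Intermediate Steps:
S + p = 2779830 - 1329087 = 1450743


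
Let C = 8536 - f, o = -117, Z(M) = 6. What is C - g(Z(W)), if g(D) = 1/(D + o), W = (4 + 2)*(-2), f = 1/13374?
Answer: 4223941589/494838 ≈ 8536.0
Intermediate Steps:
f = 1/13374 ≈ 7.4772e-5
W = -12 (W = 6*(-2) = -12)
g(D) = 1/(-117 + D) (g(D) = 1/(D - 117) = 1/(-117 + D))
C = 114160463/13374 (C = 8536 - 1*1/13374 = 8536 - 1/13374 = 114160463/13374 ≈ 8536.0)
C - g(Z(W)) = 114160463/13374 - 1/(-117 + 6) = 114160463/13374 - 1/(-111) = 114160463/13374 - 1*(-1/111) = 114160463/13374 + 1/111 = 4223941589/494838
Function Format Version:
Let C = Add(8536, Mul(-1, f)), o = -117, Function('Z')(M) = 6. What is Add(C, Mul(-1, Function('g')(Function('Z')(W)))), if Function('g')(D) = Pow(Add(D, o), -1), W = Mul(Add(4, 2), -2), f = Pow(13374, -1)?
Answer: Rational(4223941589, 494838) ≈ 8536.0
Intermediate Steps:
f = Rational(1, 13374) ≈ 7.4772e-5
W = -12 (W = Mul(6, -2) = -12)
Function('g')(D) = Pow(Add(-117, D), -1) (Function('g')(D) = Pow(Add(D, -117), -1) = Pow(Add(-117, D), -1))
C = Rational(114160463, 13374) (C = Add(8536, Mul(-1, Rational(1, 13374))) = Add(8536, Rational(-1, 13374)) = Rational(114160463, 13374) ≈ 8536.0)
Add(C, Mul(-1, Function('g')(Function('Z')(W)))) = Add(Rational(114160463, 13374), Mul(-1, Pow(Add(-117, 6), -1))) = Add(Rational(114160463, 13374), Mul(-1, Pow(-111, -1))) = Add(Rational(114160463, 13374), Mul(-1, Rational(-1, 111))) = Add(Rational(114160463, 13374), Rational(1, 111)) = Rational(4223941589, 494838)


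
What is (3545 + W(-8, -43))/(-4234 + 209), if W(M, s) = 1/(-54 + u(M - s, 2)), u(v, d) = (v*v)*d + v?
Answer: -1231128/1397825 ≈ -0.88074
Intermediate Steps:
u(v, d) = v + d*v**2 (u(v, d) = v**2*d + v = d*v**2 + v = v + d*v**2)
W(M, s) = 1/(-54 + (M - s)*(1 - 2*s + 2*M)) (W(M, s) = 1/(-54 + (M - s)*(1 + 2*(M - s))) = 1/(-54 + (M - s)*(1 + (-2*s + 2*M))) = 1/(-54 + (M - s)*(1 - 2*s + 2*M)))
(3545 + W(-8, -43))/(-4234 + 209) = (3545 + 1/(-54 + (-8 - 1*(-43))*(1 - 2*(-43) + 2*(-8))))/(-4234 + 209) = (3545 + 1/(-54 + (-8 + 43)*(1 + 86 - 16)))/(-4025) = (3545 + 1/(-54 + 35*71))*(-1/4025) = (3545 + 1/(-54 + 2485))*(-1/4025) = (3545 + 1/2431)*(-1/4025) = (8617896/2431)*(-1/4025) = -1231128/1397825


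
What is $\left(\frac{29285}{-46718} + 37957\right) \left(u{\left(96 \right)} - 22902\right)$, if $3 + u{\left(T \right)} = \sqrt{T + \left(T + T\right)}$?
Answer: $- \frac{40616195988105}{46718} + \frac{10639475046 \sqrt{2}}{23359} \approx -8.6875 \cdot 10^{8}$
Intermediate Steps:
$u{\left(T \right)} = -3 + \sqrt{3} \sqrt{T}$ ($u{\left(T \right)} = -3 + \sqrt{T + \left(T + T\right)} = -3 + \sqrt{T + 2 T} = -3 + \sqrt{3 T} = -3 + \sqrt{3} \sqrt{T}$)
$\left(\frac{29285}{-46718} + 37957\right) \left(u{\left(96 \right)} - 22902\right) = \left(\frac{29285}{-46718} + 37957\right) \left(\left(-3 + \sqrt{3} \sqrt{96}\right) - 22902\right) = \left(29285 \left(- \frac{1}{46718}\right) + 37957\right) \left(\left(-3 + \sqrt{3} \cdot 4 \sqrt{6}\right) - 22902\right) = \left(- \frac{29285}{46718} + 37957\right) \left(\left(-3 + 12 \sqrt{2}\right) - 22902\right) = \frac{1773245841 \left(-22905 + 12 \sqrt{2}\right)}{46718} = - \frac{40616195988105}{46718} + \frac{10639475046 \sqrt{2}}{23359}$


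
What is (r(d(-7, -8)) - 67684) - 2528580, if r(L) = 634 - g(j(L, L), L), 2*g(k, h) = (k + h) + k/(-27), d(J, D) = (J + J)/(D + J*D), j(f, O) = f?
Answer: -3363936109/1296 ≈ -2.5956e+6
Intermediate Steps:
d(J, D) = 2*J/(D + D*J) (d(J, D) = (2*J)/(D + D*J) = 2*J/(D + D*J))
g(k, h) = h/2 + 13*k/27 (g(k, h) = ((k + h) + k/(-27))/2 = ((h + k) + k*(-1/27))/2 = ((h + k) - k/27)/2 = (h + 26*k/27)/2 = h/2 + 13*k/27)
r(L) = 634 - 53*L/54 (r(L) = 634 - (L/2 + 13*L/27) = 634 - 53*L/54)
(r(d(-7, -8)) - 67684) - 2528580 = ((634 - 53*(-7)/(27*(-8)*(1 - 7))) - 67684) - 2528580 = ((634 - 53*(-7)*(-1)/(27*8*(-6))) - 67684) - 2528580 = ((634 - 53*(-7)*(-1)*(-1)/(27*8*6)) - 67684) - 2528580 = ((634 - 53/54*(-7/24)) - 67684) - 2528580 = ((634 + 371/1296) - 67684) - 2528580 = (822035/1296 - 67684) - 2528580 = -86896429/1296 - 2528580 = -3363936109/1296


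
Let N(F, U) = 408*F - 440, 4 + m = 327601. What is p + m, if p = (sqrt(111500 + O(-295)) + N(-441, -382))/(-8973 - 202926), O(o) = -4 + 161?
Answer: 69417657071/211899 - sqrt(111657)/211899 ≈ 3.2760e+5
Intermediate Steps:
O(o) = 157
m = 327597 (m = -4 + 327601 = 327597)
N(F, U) = -440 + 408*F
p = 180368/211899 - sqrt(111657)/211899 (p = (sqrt(111500 + 157) + (-440 + 408*(-441)))/(-8973 - 202926) = (sqrt(111657) + (-440 - 179928))/(-211899) = (sqrt(111657) - 180368)*(-1/211899) = (-180368 + sqrt(111657))*(-1/211899) = 180368/211899 - sqrt(111657)/211899 ≈ 0.84962)
p + m = (180368/211899 - sqrt(111657)/211899) + 327597 = 69417657071/211899 - sqrt(111657)/211899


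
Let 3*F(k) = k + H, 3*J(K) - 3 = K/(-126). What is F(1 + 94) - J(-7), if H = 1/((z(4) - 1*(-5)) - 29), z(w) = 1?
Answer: 38047/1242 ≈ 30.634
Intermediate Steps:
H = -1/23 (H = 1/((1 - 1*(-5)) - 29) = 1/((1 + 5) - 29) = 1/(6 - 29) = 1/(-23) = -1/23 ≈ -0.043478)
J(K) = 1 - K/378 (J(K) = 1 + (K/(-126))/3 = 1 + (K*(-1/126))/3 = 1 + (-K/126)/3 = 1 - K/378)
F(k) = -1/69 + k/3 (F(k) = (k - 1/23)/3 = (-1/23 + k)/3 = -1/69 + k/3)
F(1 + 94) - J(-7) = (-1/69 + (1 + 94)/3) - (1 - 1/378*(-7)) = (-1/69 + (⅓)*95) - (1 + 1/54) = (-1/69 + 95/3) - 1*55/54 = 728/23 - 55/54 = 38047/1242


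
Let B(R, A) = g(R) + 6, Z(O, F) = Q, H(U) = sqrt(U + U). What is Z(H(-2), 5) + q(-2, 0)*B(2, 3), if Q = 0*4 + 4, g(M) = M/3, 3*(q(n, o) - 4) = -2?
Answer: 236/9 ≈ 26.222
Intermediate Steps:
q(n, o) = 10/3 (q(n, o) = 4 + (1/3)*(-2) = 4 - 2/3 = 10/3)
H(U) = sqrt(2)*sqrt(U) (H(U) = sqrt(2*U) = sqrt(2)*sqrt(U))
g(M) = M/3 (g(M) = M*(1/3) = M/3)
Q = 4 (Q = 0 + 4 = 4)
Z(O, F) = 4
B(R, A) = 6 + R/3 (B(R, A) = R/3 + 6 = 6 + R/3)
Z(H(-2), 5) + q(-2, 0)*B(2, 3) = 4 + 10*(6 + (1/3)*2)/3 = 4 + 10*(6 + 2/3)/3 = 4 + (10/3)*(20/3) = 4 + 200/9 = 236/9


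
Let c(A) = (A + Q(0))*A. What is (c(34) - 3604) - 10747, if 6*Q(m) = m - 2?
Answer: -39619/3 ≈ -13206.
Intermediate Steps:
Q(m) = -1/3 + m/6 (Q(m) = (m - 2)/6 = (-2 + m)/6 = -1/3 + m/6)
c(A) = A*(-1/3 + A) (c(A) = (A + (-1/3 + (1/6)*0))*A = (A + (-1/3 + 0))*A = (A - 1/3)*A = (-1/3 + A)*A = A*(-1/3 + A))
(c(34) - 3604) - 10747 = (34*(-1/3 + 34) - 3604) - 10747 = (34*(101/3) - 3604) - 10747 = (3434/3 - 3604) - 10747 = -7378/3 - 10747 = -39619/3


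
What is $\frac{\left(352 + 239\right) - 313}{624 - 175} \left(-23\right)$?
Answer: $- \frac{6394}{449} \approx -14.241$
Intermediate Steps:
$\frac{\left(352 + 239\right) - 313}{624 - 175} \left(-23\right) = \frac{591 - 313}{449} \left(-23\right) = 278 \cdot \frac{1}{449} \left(-23\right) = \frac{278}{449} \left(-23\right) = - \frac{6394}{449}$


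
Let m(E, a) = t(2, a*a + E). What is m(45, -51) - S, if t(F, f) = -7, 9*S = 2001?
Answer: -688/3 ≈ -229.33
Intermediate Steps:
S = 667/3 (S = (⅑)*2001 = 667/3 ≈ 222.33)
m(E, a) = -7
m(45, -51) - S = -7 - 1*667/3 = -7 - 667/3 = -688/3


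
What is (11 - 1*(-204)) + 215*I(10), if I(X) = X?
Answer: 2365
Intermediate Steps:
(11 - 1*(-204)) + 215*I(10) = (11 - 1*(-204)) + 215*10 = (11 + 204) + 2150 = 215 + 2150 = 2365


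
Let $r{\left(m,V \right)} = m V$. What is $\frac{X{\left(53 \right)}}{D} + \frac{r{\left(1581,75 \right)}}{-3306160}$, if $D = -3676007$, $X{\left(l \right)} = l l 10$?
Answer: $- \frac{6220618405}{142981968272} \approx -0.043506$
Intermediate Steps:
$X{\left(l \right)} = 10 l^{2}$ ($X{\left(l \right)} = l^{2} \cdot 10 = 10 l^{2}$)
$r{\left(m,V \right)} = V m$
$\frac{X{\left(53 \right)}}{D} + \frac{r{\left(1581,75 \right)}}{-3306160} = \frac{10 \cdot 53^{2}}{-3676007} + \frac{75 \cdot 1581}{-3306160} = 10 \cdot 2809 \left(- \frac{1}{3676007}\right) + 118575 \left(- \frac{1}{3306160}\right) = 28090 \left(- \frac{1}{3676007}\right) - \frac{1395}{38896} = - \frac{28090}{3676007} - \frac{1395}{38896} = - \frac{6220618405}{142981968272}$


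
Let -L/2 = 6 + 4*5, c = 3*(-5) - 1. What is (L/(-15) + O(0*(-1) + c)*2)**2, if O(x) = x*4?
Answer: 3489424/225 ≈ 15509.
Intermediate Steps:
c = -16 (c = -15 - 1 = -16)
O(x) = 4*x
L = -52 (L = -2*(6 + 4*5) = -2*(6 + 20) = -2*26 = -52)
(L/(-15) + O(0*(-1) + c)*2)**2 = (-52/(-15) + (4*(0*(-1) - 16))*2)**2 = (-52*(-1/15) + (4*(0 - 16))*2)**2 = (52/15 + (4*(-16))*2)**2 = (52/15 - 64*2)**2 = (52/15 - 128)**2 = (-1868/15)**2 = 3489424/225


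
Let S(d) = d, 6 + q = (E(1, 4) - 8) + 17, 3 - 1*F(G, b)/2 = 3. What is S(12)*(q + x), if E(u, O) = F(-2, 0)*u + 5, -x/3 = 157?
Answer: -5556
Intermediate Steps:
x = -471 (x = -3*157 = -471)
F(G, b) = 0 (F(G, b) = 6 - 2*3 = 6 - 6 = 0)
E(u, O) = 5 (E(u, O) = 0*u + 5 = 0 + 5 = 5)
q = 8 (q = -6 + ((5 - 8) + 17) = -6 + (-3 + 17) = -6 + 14 = 8)
S(12)*(q + x) = 12*(8 - 471) = 12*(-463) = -5556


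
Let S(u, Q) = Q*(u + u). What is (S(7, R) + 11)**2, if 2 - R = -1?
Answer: 2809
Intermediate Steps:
R = 3 (R = 2 - 1*(-1) = 2 + 1 = 3)
S(u, Q) = 2*Q*u (S(u, Q) = Q*(2*u) = 2*Q*u)
(S(7, R) + 11)**2 = (2*3*7 + 11)**2 = (42 + 11)**2 = 53**2 = 2809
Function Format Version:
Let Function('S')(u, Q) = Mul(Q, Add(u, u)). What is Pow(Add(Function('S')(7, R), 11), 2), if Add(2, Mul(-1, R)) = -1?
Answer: 2809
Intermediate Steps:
R = 3 (R = Add(2, Mul(-1, -1)) = Add(2, 1) = 3)
Function('S')(u, Q) = Mul(2, Q, u) (Function('S')(u, Q) = Mul(Q, Mul(2, u)) = Mul(2, Q, u))
Pow(Add(Function('S')(7, R), 11), 2) = Pow(Add(Mul(2, 3, 7), 11), 2) = Pow(Add(42, 11), 2) = Pow(53, 2) = 2809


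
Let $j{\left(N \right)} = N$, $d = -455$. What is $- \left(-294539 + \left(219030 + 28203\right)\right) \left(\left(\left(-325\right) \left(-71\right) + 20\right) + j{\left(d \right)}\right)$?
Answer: $1071007840$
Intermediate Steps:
$- \left(-294539 + \left(219030 + 28203\right)\right) \left(\left(\left(-325\right) \left(-71\right) + 20\right) + j{\left(d \right)}\right) = - \left(-294539 + \left(219030 + 28203\right)\right) \left(\left(\left(-325\right) \left(-71\right) + 20\right) - 455\right) = - \left(-294539 + 247233\right) \left(\left(23075 + 20\right) - 455\right) = - \left(-47306\right) \left(23095 - 455\right) = - \left(-47306\right) 22640 = \left(-1\right) \left(-1071007840\right) = 1071007840$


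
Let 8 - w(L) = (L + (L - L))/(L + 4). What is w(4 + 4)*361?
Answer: 7942/3 ≈ 2647.3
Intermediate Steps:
w(L) = 8 - L/(4 + L) (w(L) = 8 - (L + (L - L))/(L + 4) = 8 - (L + 0)/(4 + L) = 8 - L/(4 + L))
w(4 + 4)*361 = ((32 + 7*(4 + 4))/(4 + (4 + 4)))*361 = ((32 + 7*8)/(4 + 8))*361 = ((32 + 56)/12)*361 = ((1/12)*88)*361 = (22/3)*361 = 7942/3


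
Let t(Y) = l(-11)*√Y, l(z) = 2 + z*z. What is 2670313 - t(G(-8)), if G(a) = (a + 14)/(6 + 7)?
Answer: 2670313 - 123*√78/13 ≈ 2.6702e+6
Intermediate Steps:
G(a) = 14/13 + a/13 (G(a) = (14 + a)/13 = (14 + a)*(1/13) = 14/13 + a/13)
l(z) = 2 + z²
t(Y) = 123*√Y (t(Y) = (2 + (-11)²)*√Y = (2 + 121)*√Y = 123*√Y)
2670313 - t(G(-8)) = 2670313 - 123*√(14/13 + (1/13)*(-8)) = 2670313 - 123*√(14/13 - 8/13) = 2670313 - 123*√(6/13) = 2670313 - 123*√78/13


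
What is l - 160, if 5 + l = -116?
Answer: -281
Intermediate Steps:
l = -121 (l = -5 - 116 = -121)
l - 160 = -121 - 160 = -281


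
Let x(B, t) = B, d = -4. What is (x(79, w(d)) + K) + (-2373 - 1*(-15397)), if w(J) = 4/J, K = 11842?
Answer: 24945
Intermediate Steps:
(x(79, w(d)) + K) + (-2373 - 1*(-15397)) = (79 + 11842) + (-2373 - 1*(-15397)) = 11921 + (-2373 + 15397) = 11921 + 13024 = 24945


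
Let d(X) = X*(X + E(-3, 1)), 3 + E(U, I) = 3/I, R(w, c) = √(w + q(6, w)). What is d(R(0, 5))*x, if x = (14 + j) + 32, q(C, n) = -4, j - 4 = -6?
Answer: -176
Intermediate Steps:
j = -2 (j = 4 - 6 = -2)
R(w, c) = √(-4 + w) (R(w, c) = √(w - 4) = √(-4 + w))
E(U, I) = -3 + 3/I
x = 44 (x = (14 - 2) + 32 = 12 + 32 = 44)
d(X) = X² (d(X) = X*(X + (-3 + 3/1)) = X*(X + (-3 + 3*1)) = X*(X + (-3 + 3)) = X*(X + 0) = X*X = X²)
d(R(0, 5))*x = (√(-4 + 0))²*44 = (√(-4))²*44 = (2*I)²*44 = -4*44 = -176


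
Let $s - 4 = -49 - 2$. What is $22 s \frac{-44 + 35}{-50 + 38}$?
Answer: $- \frac{1551}{2} \approx -775.5$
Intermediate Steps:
$s = -47$ ($s = 4 - 51 = -47$)
$22 s \frac{-44 + 35}{-50 + 38} = 22 \left(-47\right) \frac{-44 + 35}{-50 + 38} = - 1034 \left(- \frac{9}{-12}\right) = - 1034 \left(\left(-9\right) \left(- \frac{1}{12}\right)\right) = \left(-1034\right) \frac{3}{4} = - \frac{1551}{2}$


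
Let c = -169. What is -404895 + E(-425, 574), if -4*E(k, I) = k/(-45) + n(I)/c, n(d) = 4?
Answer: -2463395509/6084 ≈ -4.0490e+5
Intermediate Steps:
E(k, I) = 1/169 + k/180 (E(k, I) = -(k/(-45) + 4/(-169))/4 = -(k*(-1/45) + 4*(-1/169))/4 = -(-k/45 - 4/169)/4 = -(-4/169 - k/45)/4 = 1/169 + k/180)
-404895 + E(-425, 574) = -404895 + (1/169 + (1/180)*(-425)) = -404895 + (1/169 - 85/36) = -404895 - 14329/6084 = -2463395509/6084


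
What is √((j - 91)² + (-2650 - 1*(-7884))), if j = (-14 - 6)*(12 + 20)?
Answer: 3*√59955 ≈ 734.57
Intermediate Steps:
j = -640 (j = -20*32 = -640)
√((j - 91)² + (-2650 - 1*(-7884))) = √((-640 - 91)² + (-2650 - 1*(-7884))) = √((-731)² + (-2650 + 7884)) = √(534361 + 5234) = √539595 = 3*√59955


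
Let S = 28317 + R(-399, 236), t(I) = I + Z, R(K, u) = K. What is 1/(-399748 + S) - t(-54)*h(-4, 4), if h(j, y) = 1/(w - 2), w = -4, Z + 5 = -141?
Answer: -37183003/1115490 ≈ -33.333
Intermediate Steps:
Z = -146 (Z = -5 - 141 = -146)
h(j, y) = -1/6 (h(j, y) = 1/(-4 - 2) = 1/(-6) = -1/6)
t(I) = -146 + I (t(I) = I - 146 = -146 + I)
S = 27918 (S = 28317 - 399 = 27918)
1/(-399748 + S) - t(-54)*h(-4, 4) = 1/(-399748 + 27918) - (-146 - 54)*(-1)/6 = 1/(-371830) - (-200)*(-1)/6 = -1/371830 - 1*100/3 = -1/371830 - 100/3 = -37183003/1115490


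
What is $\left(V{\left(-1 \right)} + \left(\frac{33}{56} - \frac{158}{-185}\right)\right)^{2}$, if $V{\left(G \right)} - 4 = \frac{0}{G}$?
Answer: $\frac{3180170449}{107329600} \approx 29.63$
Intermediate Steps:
$V{\left(G \right)} = 4$ ($V{\left(G \right)} = 4 + \frac{0}{G} = 4 + 0 = 4$)
$\left(V{\left(-1 \right)} + \left(\frac{33}{56} - \frac{158}{-185}\right)\right)^{2} = \left(4 + \left(\frac{33}{56} - \frac{158}{-185}\right)\right)^{2} = \left(4 + \left(33 \cdot \frac{1}{56} - - \frac{158}{185}\right)\right)^{2} = \left(4 + \left(\frac{33}{56} + \frac{158}{185}\right)\right)^{2} = \left(4 + \frac{14953}{10360}\right)^{2} = \left(\frac{56393}{10360}\right)^{2} = \frac{3180170449}{107329600}$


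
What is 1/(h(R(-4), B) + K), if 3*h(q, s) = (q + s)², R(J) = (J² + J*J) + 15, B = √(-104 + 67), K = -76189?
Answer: -679185/51255022957 - 282*I*√37/51255022957 ≈ -1.3251e-5 - 3.3467e-8*I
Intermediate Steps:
B = I*√37 (B = √(-37) = I*√37 ≈ 6.0828*I)
R(J) = 15 + 2*J² (R(J) = (J² + J²) + 15 = 2*J² + 15 = 15 + 2*J²)
h(q, s) = (q + s)²/3
1/(h(R(-4), B) + K) = 1/(((15 + 2*(-4)²) + I*√37)²/3 - 76189) = 1/(((15 + 2*16) + I*√37)²/3 - 76189) = 1/(((15 + 32) + I*√37)²/3 - 76189) = 1/((47 + I*√37)²/3 - 76189) = 1/(-76189 + (47 + I*√37)²/3)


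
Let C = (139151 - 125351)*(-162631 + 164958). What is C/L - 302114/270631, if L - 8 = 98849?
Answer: 8660798966902/26753768767 ≈ 323.72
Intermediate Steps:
L = 98857 (L = 8 + 98849 = 98857)
C = 32112600 (C = 13800*2327 = 32112600)
C/L - 302114/270631 = 32112600/98857 - 302114/270631 = 8660798966902/26753768767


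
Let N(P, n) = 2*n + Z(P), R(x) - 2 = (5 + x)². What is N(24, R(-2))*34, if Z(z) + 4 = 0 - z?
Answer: -204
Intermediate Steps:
R(x) = 2 + (5 + x)²
Z(z) = -4 - z (Z(z) = -4 + (0 - z) = -4 - z)
N(P, n) = -4 - P + 2*n (N(P, n) = 2*n + (-4 - P) = -4 - P + 2*n)
N(24, R(-2))*34 = (-4 - 1*24 + 2*(2 + (5 - 2)²))*34 = (-4 - 24 + 2*(2 + 3²))*34 = (-4 - 24 + 2*(2 + 9))*34 = (-4 - 24 + 2*11)*34 = (-4 - 24 + 22)*34 = -6*34 = -204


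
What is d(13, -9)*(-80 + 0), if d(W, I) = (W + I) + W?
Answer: -1360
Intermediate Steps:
d(W, I) = I + 2*W (d(W, I) = (I + W) + W = I + 2*W)
d(13, -9)*(-80 + 0) = (-9 + 2*13)*(-80 + 0) = (-9 + 26)*(-80) = 17*(-80) = -1360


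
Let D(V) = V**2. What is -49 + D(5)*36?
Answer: 851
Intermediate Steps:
-49 + D(5)*36 = -49 + 5**2*36 = -49 + 25*36 = -49 + 900 = 851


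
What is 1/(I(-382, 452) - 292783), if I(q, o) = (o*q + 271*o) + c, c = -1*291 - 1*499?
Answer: -1/343745 ≈ -2.9091e-6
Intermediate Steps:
c = -790 (c = -291 - 499 = -790)
I(q, o) = -790 + 271*o + o*q (I(q, o) = (o*q + 271*o) - 790 = (271*o + o*q) - 790 = -790 + 271*o + o*q)
1/(I(-382, 452) - 292783) = 1/((-790 + 271*452 + 452*(-382)) - 292783) = 1/((-790 + 122492 - 172664) - 292783) = 1/(-50962 - 292783) = 1/(-343745) = -1/343745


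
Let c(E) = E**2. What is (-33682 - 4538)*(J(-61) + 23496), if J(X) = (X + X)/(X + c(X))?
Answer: -898015846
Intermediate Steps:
J(X) = 2*X/(X + X**2) (J(X) = (X + X)/(X + X**2) = (2*X)/(X + X**2) = 2*X/(X + X**2))
(-33682 - 4538)*(J(-61) + 23496) = (-33682 - 4538)*(2/(1 - 61) + 23496) = -38220*(2/(-60) + 23496) = -38220*(2*(-1/60) + 23496) = -38220*(-1/30 + 23496) = -38220*704879/30 = -898015846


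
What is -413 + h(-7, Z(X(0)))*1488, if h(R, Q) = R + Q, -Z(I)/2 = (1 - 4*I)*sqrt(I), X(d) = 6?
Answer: -10829 + 68448*sqrt(6) ≈ 1.5683e+5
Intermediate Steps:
Z(I) = -2*sqrt(I)*(1 - 4*I) (Z(I) = -2*(1 - 4*I)*sqrt(I) = -2*sqrt(I)*(1 - 4*I))
h(R, Q) = Q + R
-413 + h(-7, Z(X(0)))*1488 = -413 + (sqrt(6)*(-2 + 8*6) - 7)*1488 = -413 + (sqrt(6)*(-2 + 48) - 7)*1488 = -413 + (sqrt(6)*46 - 7)*1488 = -413 + (46*sqrt(6) - 7)*1488 = -413 + (-7 + 46*sqrt(6))*1488 = -413 + (-10416 + 68448*sqrt(6)) = -10829 + 68448*sqrt(6)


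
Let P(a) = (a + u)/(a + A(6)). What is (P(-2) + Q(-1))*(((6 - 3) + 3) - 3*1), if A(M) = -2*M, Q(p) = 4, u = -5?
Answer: 27/2 ≈ 13.500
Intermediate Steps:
P(a) = (-5 + a)/(-12 + a) (P(a) = (a - 5)/(a - 2*6) = (-5 + a)/(a - 12) = (-5 + a)/(-12 + a))
(P(-2) + Q(-1))*(((6 - 3) + 3) - 3*1) = ((-5 - 2)/(-12 - 2) + 4)*(((6 - 3) + 3) - 3*1) = (-7/(-14) + 4)*((3 + 3) - 3) = (-1/14*(-7) + 4)*(6 - 3) = (1/2 + 4)*3 = (9/2)*3 = 27/2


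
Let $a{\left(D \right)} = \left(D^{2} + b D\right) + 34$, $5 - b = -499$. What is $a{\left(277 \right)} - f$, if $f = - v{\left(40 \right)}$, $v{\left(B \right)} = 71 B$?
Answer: $219211$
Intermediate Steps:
$f = -2840$ ($f = - 71 \cdot 40 = \left(-1\right) 2840 = -2840$)
$b = 504$ ($b = 5 - -499 = 5 + 499 = 504$)
$a{\left(D \right)} = 34 + D^{2} + 504 D$ ($a{\left(D \right)} = \left(D^{2} + 504 D\right) + 34 = 34 + D^{2} + 504 D$)
$a{\left(277 \right)} - f = \left(34 + 277^{2} + 504 \cdot 277\right) - -2840 = \left(34 + 76729 + 139608\right) + 2840 = 216371 + 2840 = 219211$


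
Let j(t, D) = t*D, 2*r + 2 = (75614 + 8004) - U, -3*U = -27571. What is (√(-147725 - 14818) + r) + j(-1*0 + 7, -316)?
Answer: 210005/6 + I*√162543 ≈ 35001.0 + 403.17*I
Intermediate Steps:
U = 27571/3 (U = -⅓*(-27571) = 27571/3 ≈ 9190.3)
r = 223277/6 (r = -1 + ((75614 + 8004) - 1*27571/3)/2 = -1 + (83618 - 27571/3)/2 = -1 + (½)*(223283/3) = -1 + 223283/6 = 223277/6 ≈ 37213.)
j(t, D) = D*t
(√(-147725 - 14818) + r) + j(-1*0 + 7, -316) = (√(-147725 - 14818) + 223277/6) - 316*(-1*0 + 7) = (√(-162543) + 223277/6) - 316*(0 + 7) = (I*√162543 + 223277/6) - 316*7 = (223277/6 + I*√162543) - 2212 = 210005/6 + I*√162543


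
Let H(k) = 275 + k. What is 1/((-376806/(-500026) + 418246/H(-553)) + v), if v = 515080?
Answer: 34751807/17847703468978 ≈ 1.9471e-6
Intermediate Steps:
1/((-376806/(-500026) + 418246/H(-553)) + v) = 1/((-376806/(-500026) + 418246/(275 - 553)) + 515080) = 1/((-376806*(-1/500026) + 418246/(-278)) + 515080) = 1/((188403/250013 + 418246*(-1/278)) + 515080) = 1/((188403/250013 - 209123/139) + 515080) = 1/(-52257280582/34751807 + 515080) = 1/(17847703468978/34751807) = 34751807/17847703468978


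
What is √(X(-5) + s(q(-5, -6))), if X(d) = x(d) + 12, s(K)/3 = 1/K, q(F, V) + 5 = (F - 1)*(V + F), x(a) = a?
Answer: √26230/61 ≈ 2.6550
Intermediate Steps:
q(F, V) = -5 + (-1 + F)*(F + V) (q(F, V) = -5 + (F - 1)*(V + F) = -5 + (-1 + F)*(F + V))
s(K) = 3/K
X(d) = 12 + d (X(d) = d + 12 = 12 + d)
√(X(-5) + s(q(-5, -6))) = √((12 - 5) + 3/(-5 + (-5)² - 1*(-5) - 1*(-6) - 5*(-6))) = √(7 + 3/(-5 + 25 + 5 + 6 + 30)) = √(7 + 3/61) = √(430/61) = √26230/61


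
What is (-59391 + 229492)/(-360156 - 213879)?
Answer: -170101/574035 ≈ -0.29633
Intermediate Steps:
(-59391 + 229492)/(-360156 - 213879) = 170101/(-574035) = 170101*(-1/574035) = -170101/574035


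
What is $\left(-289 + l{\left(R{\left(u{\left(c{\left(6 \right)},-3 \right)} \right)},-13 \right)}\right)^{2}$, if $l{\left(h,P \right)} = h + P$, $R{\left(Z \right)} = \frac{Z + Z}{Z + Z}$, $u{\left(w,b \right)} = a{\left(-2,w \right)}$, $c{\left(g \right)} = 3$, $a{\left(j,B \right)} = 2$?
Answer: $90601$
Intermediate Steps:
$u{\left(w,b \right)} = 2$
$R{\left(Z \right)} = 1$ ($R{\left(Z \right)} = \frac{2 Z}{2 Z} = 2 Z \frac{1}{2 Z} = 1$)
$l{\left(h,P \right)} = P + h$
$\left(-289 + l{\left(R{\left(u{\left(c{\left(6 \right)},-3 \right)} \right)},-13 \right)}\right)^{2} = \left(-289 + \left(-13 + 1\right)\right)^{2} = \left(-289 - 12\right)^{2} = \left(-301\right)^{2} = 90601$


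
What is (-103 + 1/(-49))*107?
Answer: -540136/49 ≈ -11023.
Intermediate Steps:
(-103 + 1/(-49))*107 = (-103 - 1/49)*107 = -5048/49*107 = -540136/49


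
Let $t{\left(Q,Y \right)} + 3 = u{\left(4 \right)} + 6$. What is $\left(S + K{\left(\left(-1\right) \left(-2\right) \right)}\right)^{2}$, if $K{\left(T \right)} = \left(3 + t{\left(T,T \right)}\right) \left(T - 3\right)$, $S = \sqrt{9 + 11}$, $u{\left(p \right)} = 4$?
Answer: $120 - 40 \sqrt{5} \approx 30.557$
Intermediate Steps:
$S = 2 \sqrt{5}$ ($S = \sqrt{20} = 2 \sqrt{5} \approx 4.4721$)
$t{\left(Q,Y \right)} = 7$ ($t{\left(Q,Y \right)} = -3 + \left(4 + 6\right) = -3 + 10 = 7$)
$K{\left(T \right)} = -30 + 10 T$ ($K{\left(T \right)} = \left(3 + 7\right) \left(T - 3\right) = 10 \left(-3 + T\right) = -30 + 10 T$)
$\left(S + K{\left(\left(-1\right) \left(-2\right) \right)}\right)^{2} = \left(2 \sqrt{5} - \left(30 - 10 \left(\left(-1\right) \left(-2\right)\right)\right)\right)^{2} = \left(2 \sqrt{5} + \left(-30 + 10 \cdot 2\right)\right)^{2} = \left(2 \sqrt{5} + \left(-30 + 20\right)\right)^{2} = \left(2 \sqrt{5} - 10\right)^{2} = \left(-10 + 2 \sqrt{5}\right)^{2}$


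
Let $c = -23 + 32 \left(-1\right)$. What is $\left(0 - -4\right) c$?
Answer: $-220$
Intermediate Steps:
$c = -55$ ($c = -23 - 32 = -55$)
$\left(0 - -4\right) c = \left(0 - -4\right) \left(-55\right) = \left(0 + \left(-4 + 8\right)\right) \left(-55\right) = \left(0 + 4\right) \left(-55\right) = 4 \left(-55\right) = -220$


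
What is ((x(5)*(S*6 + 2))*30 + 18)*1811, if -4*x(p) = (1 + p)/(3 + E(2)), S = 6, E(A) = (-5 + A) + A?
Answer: -1515807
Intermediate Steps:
E(A) = -5 + 2*A
x(p) = -1/8 - p/8 (x(p) = -(1 + p)/(4*(3 + (-5 + 2*2))) = -(1 + p)/(4*(3 + (-5 + 4))) = -(1 + p)/(4*(3 - 1)) = -(1 + p)/(4*2) = -(1/2 + p/2)/4 = -1/8 - p/8)
((x(5)*(S*6 + 2))*30 + 18)*1811 = (((-1/8 - 1/8*5)*(6*6 + 2))*30 + 18)*1811 = (((-1/8 - 5/8)*(36 + 2))*30 + 18)*1811 = (-3/4*38*30 + 18)*1811 = (-57/2*30 + 18)*1811 = (-855 + 18)*1811 = -837*1811 = -1515807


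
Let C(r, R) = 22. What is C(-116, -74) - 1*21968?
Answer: -21946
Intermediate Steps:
C(-116, -74) - 1*21968 = 22 - 1*21968 = 22 - 21968 = -21946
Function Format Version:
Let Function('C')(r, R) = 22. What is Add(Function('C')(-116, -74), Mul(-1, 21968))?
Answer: -21946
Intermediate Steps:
Add(Function('C')(-116, -74), Mul(-1, 21968)) = Add(22, Mul(-1, 21968)) = Add(22, -21968) = -21946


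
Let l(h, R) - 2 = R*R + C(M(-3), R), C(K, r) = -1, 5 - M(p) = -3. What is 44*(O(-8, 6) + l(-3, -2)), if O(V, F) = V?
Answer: -132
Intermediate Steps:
M(p) = 8 (M(p) = 5 - 1*(-3) = 5 + 3 = 8)
l(h, R) = 1 + R² (l(h, R) = 2 + (R*R - 1) = 2 + (R² - 1) = 2 + (-1 + R²) = 1 + R²)
44*(O(-8, 6) + l(-3, -2)) = 44*(-8 + (1 + (-2)²)) = 44*(-8 + (1 + 4)) = 44*(-8 + 5) = 44*(-3) = -132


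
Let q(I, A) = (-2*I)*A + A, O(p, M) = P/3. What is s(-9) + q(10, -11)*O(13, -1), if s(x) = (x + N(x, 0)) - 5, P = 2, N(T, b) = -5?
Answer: 361/3 ≈ 120.33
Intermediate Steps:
O(p, M) = ⅔ (O(p, M) = 2/3 = 2*(⅓) = ⅔)
q(I, A) = A - 2*A*I (q(I, A) = -2*A*I + A = A - 2*A*I)
s(x) = -10 + x (s(x) = (x - 5) - 5 = (-5 + x) - 5 = -10 + x)
s(-9) + q(10, -11)*O(13, -1) = (-10 - 9) - 11*(1 - 2*10)*(⅔) = -19 - 11*(1 - 20)*(⅔) = -19 - 11*(-19)*(⅔) = -19 + 209*(⅔) = -19 + 418/3 = 361/3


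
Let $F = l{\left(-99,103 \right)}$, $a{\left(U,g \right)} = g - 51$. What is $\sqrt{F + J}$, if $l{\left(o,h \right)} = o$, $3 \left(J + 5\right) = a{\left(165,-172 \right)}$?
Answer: $\frac{i \sqrt{1605}}{3} \approx 13.354 i$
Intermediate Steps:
$a{\left(U,g \right)} = -51 + g$
$J = - \frac{238}{3}$ ($J = -5 + \frac{-51 - 172}{3} = -5 + \frac{1}{3} \left(-223\right) = -5 - \frac{223}{3} = - \frac{238}{3} \approx -79.333$)
$F = -99$
$\sqrt{F + J} = \sqrt{-99 - \frac{238}{3}} = \sqrt{- \frac{535}{3}} = \frac{i \sqrt{1605}}{3}$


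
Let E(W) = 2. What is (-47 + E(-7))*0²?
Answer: 0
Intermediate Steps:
(-47 + E(-7))*0² = (-47 + 2)*0² = -45*0 = 0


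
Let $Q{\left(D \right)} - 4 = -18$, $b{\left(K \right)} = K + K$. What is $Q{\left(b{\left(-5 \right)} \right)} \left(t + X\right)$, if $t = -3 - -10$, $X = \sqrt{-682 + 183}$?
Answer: $-98 - 14 i \sqrt{499} \approx -98.0 - 312.74 i$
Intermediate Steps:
$b{\left(K \right)} = 2 K$
$Q{\left(D \right)} = -14$ ($Q{\left(D \right)} = 4 - 18 = -14$)
$X = i \sqrt{499}$ ($X = \sqrt{-499} = i \sqrt{499} \approx 22.338 i$)
$t = 7$ ($t = -3 + 10 = 7$)
$Q{\left(b{\left(-5 \right)} \right)} \left(t + X\right) = - 14 \left(7 + i \sqrt{499}\right) = -98 - 14 i \sqrt{499}$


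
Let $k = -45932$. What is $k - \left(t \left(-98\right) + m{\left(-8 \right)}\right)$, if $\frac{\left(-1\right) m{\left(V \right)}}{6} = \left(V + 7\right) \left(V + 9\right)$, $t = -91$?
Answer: $-54856$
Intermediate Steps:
$m{\left(V \right)} = - 6 \left(7 + V\right) \left(9 + V\right)$ ($m{\left(V \right)} = - 6 \left(V + 7\right) \left(V + 9\right) = - 6 \left(7 + V\right) \left(9 + V\right)$)
$k - \left(t \left(-98\right) + m{\left(-8 \right)}\right) = -45932 - \left(\left(-91\right) \left(-98\right) - \left(-390 + 384\right)\right) = -45932 - \left(8918 - -6\right) = -45932 - \left(8918 + 6\right) = -45932 - 8924 = -54856$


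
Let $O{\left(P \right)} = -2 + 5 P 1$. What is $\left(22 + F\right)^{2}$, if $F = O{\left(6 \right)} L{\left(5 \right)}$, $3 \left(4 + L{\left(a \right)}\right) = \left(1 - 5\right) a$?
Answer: $\frac{688900}{9} \approx 76545.0$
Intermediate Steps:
$L{\left(a \right)} = -4 - \frac{4 a}{3}$ ($L{\left(a \right)} = -4 + \frac{\left(1 - 5\right) a}{3} = -4 + \frac{\left(-4\right) a}{3} = -4 - \frac{4 a}{3}$)
$O{\left(P \right)} = -2 + 5 P$
$F = - \frac{896}{3}$ ($F = \left(-2 + 5 \cdot 6\right) \left(-4 - \frac{20}{3}\right) = \left(-2 + 30\right) \left(-4 - \frac{20}{3}\right) = 28 \left(- \frac{32}{3}\right) = - \frac{896}{3} \approx -298.67$)
$\left(22 + F\right)^{2} = \left(22 - \frac{896}{3}\right)^{2} = \left(- \frac{830}{3}\right)^{2} = \frac{688900}{9}$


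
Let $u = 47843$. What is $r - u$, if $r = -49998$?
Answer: $-97841$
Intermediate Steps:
$r - u = -49998 - 47843 = -97841$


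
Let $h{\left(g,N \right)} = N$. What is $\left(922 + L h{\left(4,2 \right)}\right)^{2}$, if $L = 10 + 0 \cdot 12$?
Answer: $887364$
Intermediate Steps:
$L = 10$ ($L = 10 + 0 = 10$)
$\left(922 + L h{\left(4,2 \right)}\right)^{2} = \left(922 + 10 \cdot 2\right)^{2} = \left(922 + 20\right)^{2} = 942^{2} = 887364$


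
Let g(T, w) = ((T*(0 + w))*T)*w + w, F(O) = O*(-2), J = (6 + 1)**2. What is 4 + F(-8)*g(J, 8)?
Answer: 2458756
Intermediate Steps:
J = 49 (J = 7**2 = 49)
F(O) = -2*O
g(T, w) = w + T**2*w**2 (g(T, w) = ((T*w)*T)*w + w = (w*T**2)*w + w = T**2*w**2 + w = w + T**2*w**2)
4 + F(-8)*g(J, 8) = 4 + (-2*(-8))*(8*(1 + 8*49**2)) = 4 + 16*(8*(1 + 8*2401)) = 4 + 16*(8*(1 + 19208)) = 4 + 16*(8*19209) = 4 + 16*153672 = 4 + 2458752 = 2458756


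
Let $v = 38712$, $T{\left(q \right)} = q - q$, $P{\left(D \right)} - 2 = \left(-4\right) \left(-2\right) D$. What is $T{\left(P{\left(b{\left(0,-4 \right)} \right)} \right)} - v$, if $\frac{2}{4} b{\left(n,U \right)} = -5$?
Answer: $-38712$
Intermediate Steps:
$b{\left(n,U \right)} = -10$ ($b{\left(n,U \right)} = 2 \left(-5\right) = -10$)
$P{\left(D \right)} = 2 + 8 D$ ($P{\left(D \right)} = 2 + \left(-4\right) \left(-2\right) D = 2 + 8 D$)
$T{\left(q \right)} = 0$
$T{\left(P{\left(b{\left(0,-4 \right)} \right)} \right)} - v = 0 - 38712 = -38712$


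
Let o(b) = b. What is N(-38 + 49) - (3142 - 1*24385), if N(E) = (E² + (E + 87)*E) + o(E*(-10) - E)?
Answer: 22321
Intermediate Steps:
N(E) = E² - 11*E + E*(87 + E) (N(E) = (E² + (E + 87)*E) + (E*(-10) - E) = (E² + (87 + E)*E) + (-10*E - E) = (E² + E*(87 + E)) - 11*E = E² - 11*E + E*(87 + E))
N(-38 + 49) - (3142 - 1*24385) = 2*(-38 + 49)*(38 + (-38 + 49)) - (3142 - 1*24385) = 2*11*(38 + 11) - (3142 - 24385) = 2*11*49 - 1*(-21243) = 1078 + 21243 = 22321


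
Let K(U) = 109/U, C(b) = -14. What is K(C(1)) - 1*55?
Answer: -879/14 ≈ -62.786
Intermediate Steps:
K(C(1)) - 1*55 = 109/(-14) - 1*55 = 109*(-1/14) - 55 = -109/14 - 55 = -879/14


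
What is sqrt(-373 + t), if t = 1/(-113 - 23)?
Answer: I*sqrt(1724786)/68 ≈ 19.313*I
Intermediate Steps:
t = -1/136 (t = 1/(-136) = -1/136 ≈ -0.0073529)
sqrt(-373 + t) = sqrt(-373 - 1/136) = sqrt(-50729/136) = I*sqrt(1724786)/68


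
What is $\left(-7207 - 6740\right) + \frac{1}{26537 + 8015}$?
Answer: $- \frac{481896743}{34552} \approx -13947.0$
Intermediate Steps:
$\left(-7207 - 6740\right) + \frac{1}{26537 + 8015} = -13947 + \frac{1}{34552} = - \frac{481896743}{34552}$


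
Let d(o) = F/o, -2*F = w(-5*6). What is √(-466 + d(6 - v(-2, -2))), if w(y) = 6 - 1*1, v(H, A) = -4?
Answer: I*√1865/2 ≈ 21.593*I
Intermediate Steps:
w(y) = 5 (w(y) = 6 - 1 = 5)
F = -5/2 (F = -½*5 = -5/2 ≈ -2.5000)
d(o) = -5/(2*o)
√(-466 + d(6 - v(-2, -2))) = √(-466 - 5/(2*(6 - 1*(-4)))) = √(-466 - 5/(2*(6 + 4))) = √(-466 - 5/2/10) = √(-466 - 5/2*⅒) = √(-466 - ¼) = √(-1865/4) = I*√1865/2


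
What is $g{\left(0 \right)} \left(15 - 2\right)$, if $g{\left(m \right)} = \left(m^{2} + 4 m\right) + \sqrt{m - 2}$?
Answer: $13 i \sqrt{2} \approx 18.385 i$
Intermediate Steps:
$g{\left(m \right)} = m^{2} + \sqrt{-2 + m} + 4 m$ ($g{\left(m \right)} = \left(m^{2} + 4 m\right) + \sqrt{-2 + m} = m^{2} + \sqrt{-2 + m} + 4 m$)
$g{\left(0 \right)} \left(15 - 2\right) = \left(0^{2} + \sqrt{-2 + 0} + 4 \cdot 0\right) \left(15 - 2\right) = \left(0 + \sqrt{-2} + 0\right) 13 = \left(0 + i \sqrt{2} + 0\right) 13 = i \sqrt{2} \cdot 13 = 13 i \sqrt{2}$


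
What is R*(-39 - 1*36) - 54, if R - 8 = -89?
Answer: 6021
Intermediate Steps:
R = -81 (R = 8 - 89 = -81)
R*(-39 - 1*36) - 54 = -81*(-39 - 1*36) - 54 = -81*(-39 - 36) - 54 = -81*(-75) - 54 = 6075 - 54 = 6021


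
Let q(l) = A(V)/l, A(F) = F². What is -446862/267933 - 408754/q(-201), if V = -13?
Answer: 7337726754068/15093559 ≈ 4.8615e+5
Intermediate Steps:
q(l) = 169/l (q(l) = (-13)²/l = 169/l)
-446862/267933 - 408754/q(-201) = -446862/267933 - 408754/(169/(-201)) = -446862*1/267933 - 408754/(169*(-1/201)) = -148954/89311 - 408754/(-169/201) = -148954/89311 - 408754*(-201/169) = -148954/89311 + 82159554/169 = 7337726754068/15093559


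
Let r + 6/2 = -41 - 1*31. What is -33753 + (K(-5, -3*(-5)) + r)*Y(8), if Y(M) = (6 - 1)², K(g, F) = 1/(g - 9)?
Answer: -498817/14 ≈ -35630.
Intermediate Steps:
r = -75 (r = -3 + (-41 - 1*31) = -3 + (-41 - 31) = -3 - 72 = -75)
K(g, F) = 1/(-9 + g)
Y(M) = 25 (Y(M) = 5² = 25)
-33753 + (K(-5, -3*(-5)) + r)*Y(8) = -33753 + (1/(-9 - 5) - 75)*25 = -33753 + (1/(-14) - 75)*25 = -33753 + (-1/14 - 75)*25 = -33753 - 1051/14*25 = -33753 - 26275/14 = -498817/14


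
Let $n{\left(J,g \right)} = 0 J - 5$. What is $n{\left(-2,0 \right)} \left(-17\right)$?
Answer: $85$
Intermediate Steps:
$n{\left(J,g \right)} = -5$ ($n{\left(J,g \right)} = 0 - 5 = -5$)
$n{\left(-2,0 \right)} \left(-17\right) = \left(-5\right) \left(-17\right) = 85$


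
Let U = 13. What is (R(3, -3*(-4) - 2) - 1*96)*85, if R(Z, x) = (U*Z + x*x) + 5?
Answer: 4080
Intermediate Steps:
R(Z, x) = 5 + x² + 13*Z (R(Z, x) = (13*Z + x*x) + 5 = (13*Z + x²) + 5 = (x² + 13*Z) + 5 = 5 + x² + 13*Z)
(R(3, -3*(-4) - 2) - 1*96)*85 = ((5 + (-3*(-4) - 2)² + 13*3) - 1*96)*85 = ((5 + (12 - 2)² + 39) - 96)*85 = ((5 + 10² + 39) - 96)*85 = ((5 + 100 + 39) - 96)*85 = (144 - 96)*85 = 48*85 = 4080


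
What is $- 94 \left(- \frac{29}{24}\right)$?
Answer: $\frac{1363}{12} \approx 113.58$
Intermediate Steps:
$- 94 \left(- \frac{29}{24}\right) = - 94 \left(\left(-29\right) \frac{1}{24}\right) = \left(-94\right) \left(- \frac{29}{24}\right) = \frac{1363}{12}$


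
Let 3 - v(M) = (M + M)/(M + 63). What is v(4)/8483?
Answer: 193/568361 ≈ 0.00033957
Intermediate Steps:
v(M) = 3 - 2*M/(63 + M) (v(M) = 3 - (M + M)/(M + 63) = 3 - 2*M/(63 + M))
v(4)/8483 = ((189 + 4)/(63 + 4))/8483 = (193/67)*(1/8483) = 193/568361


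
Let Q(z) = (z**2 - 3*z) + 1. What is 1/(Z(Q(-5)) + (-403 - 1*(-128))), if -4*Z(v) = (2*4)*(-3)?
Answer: -1/269 ≈ -0.0037175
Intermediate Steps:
Q(z) = 1 + z**2 - 3*z
Z(v) = 6 (Z(v) = -2*4*(-3)/4 = -2*(-3) = -1/4*(-24) = 6)
1/(Z(Q(-5)) + (-403 - 1*(-128))) = 1/(6 + (-403 - 1*(-128))) = 1/(6 + (-403 + 128)) = 1/(6 - 275) = 1/(-269) = -1/269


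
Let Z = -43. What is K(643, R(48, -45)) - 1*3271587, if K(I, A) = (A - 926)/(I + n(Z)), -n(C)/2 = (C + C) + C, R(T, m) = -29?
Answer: -2947700842/901 ≈ -3.2716e+6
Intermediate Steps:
n(C) = -6*C (n(C) = -2*((C + C) + C) = -2*(2*C + C) = -6*C)
K(I, A) = (-926 + A)/(258 + I) (K(I, A) = (A - 926)/(I - 6*(-43)) = (-926 + A)/(I + 258) = (-926 + A)/(258 + I))
K(643, R(48, -45)) - 1*3271587 = (-926 - 29)/(258 + 643) - 1*3271587 = -955/901 - 3271587 = -2947700842/901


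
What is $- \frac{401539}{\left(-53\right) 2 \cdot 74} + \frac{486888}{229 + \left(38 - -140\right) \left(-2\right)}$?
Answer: $- \frac{3768154019}{996188} \approx -3782.6$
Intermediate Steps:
$- \frac{401539}{\left(-53\right) 2 \cdot 74} + \frac{486888}{229 + \left(38 - -140\right) \left(-2\right)} = - \frac{401539}{\left(-106\right) 74} + \frac{486888}{229 + \left(38 + 140\right) \left(-2\right)} = - \frac{401539}{-7844} + \frac{486888}{229 + 178 \left(-2\right)} = \left(-401539\right) \left(- \frac{1}{7844}\right) + \frac{486888}{229 - 356} = \frac{401539}{7844} + \frac{486888}{-127} = \frac{401539}{7844} + 486888 \left(- \frac{1}{127}\right) = \frac{401539}{7844} - \frac{486888}{127} = - \frac{3768154019}{996188}$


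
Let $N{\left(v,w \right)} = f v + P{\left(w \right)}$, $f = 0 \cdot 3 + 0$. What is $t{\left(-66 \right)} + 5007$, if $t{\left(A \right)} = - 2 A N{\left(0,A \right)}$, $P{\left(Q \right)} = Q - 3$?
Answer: $-4101$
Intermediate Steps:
$P{\left(Q \right)} = -3 + Q$
$f = 0$ ($f = 0 + 0 = 0$)
$N{\left(v,w \right)} = -3 + w$ ($N{\left(v,w \right)} = 0 v + \left(-3 + w\right) = 0 + \left(-3 + w\right) = -3 + w$)
$t{\left(A \right)} = - 2 A \left(-3 + A\right)$
$t{\left(-66 \right)} + 5007 = 2 \left(-66\right) \left(3 - -66\right) + 5007 = 2 \left(-66\right) \left(3 + 66\right) + 5007 = 2 \left(-66\right) 69 + 5007 = -9108 + 5007 = -4101$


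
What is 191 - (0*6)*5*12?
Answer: 191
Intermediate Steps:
191 - (0*6)*5*12 = 191 - 0*5*12 = 191 - 0*12 = 191 - 1*0 = 191 + 0 = 191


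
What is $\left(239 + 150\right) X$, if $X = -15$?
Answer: $-5835$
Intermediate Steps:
$\left(239 + 150\right) X = \left(239 + 150\right) \left(-15\right) = 389 \left(-15\right) = -5835$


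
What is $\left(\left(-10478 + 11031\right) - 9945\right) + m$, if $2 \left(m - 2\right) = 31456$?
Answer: $6338$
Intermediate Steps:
$m = 15730$ ($m = 2 + \frac{1}{2} \cdot 31456 = 2 + 15728 = 15730$)
$\left(\left(-10478 + 11031\right) - 9945\right) + m = \left(\left(-10478 + 11031\right) - 9945\right) + 15730 = \left(553 - 9945\right) + 15730 = -9392 + 15730 = 6338$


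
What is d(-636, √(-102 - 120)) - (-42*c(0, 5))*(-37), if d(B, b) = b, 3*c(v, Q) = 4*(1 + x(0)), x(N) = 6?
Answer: -14504 + I*√222 ≈ -14504.0 + 14.9*I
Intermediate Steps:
c(v, Q) = 28/3 (c(v, Q) = (4*(1 + 6))/3 = (4*7)/3 = (⅓)*28 = 28/3)
d(-636, √(-102 - 120)) - (-42*c(0, 5))*(-37) = √(-102 - 120) - (-42*28/3)*(-37) = √(-222) - (-392)*(-37) = I*√222 - 1*14504 = I*√222 - 14504 = -14504 + I*√222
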